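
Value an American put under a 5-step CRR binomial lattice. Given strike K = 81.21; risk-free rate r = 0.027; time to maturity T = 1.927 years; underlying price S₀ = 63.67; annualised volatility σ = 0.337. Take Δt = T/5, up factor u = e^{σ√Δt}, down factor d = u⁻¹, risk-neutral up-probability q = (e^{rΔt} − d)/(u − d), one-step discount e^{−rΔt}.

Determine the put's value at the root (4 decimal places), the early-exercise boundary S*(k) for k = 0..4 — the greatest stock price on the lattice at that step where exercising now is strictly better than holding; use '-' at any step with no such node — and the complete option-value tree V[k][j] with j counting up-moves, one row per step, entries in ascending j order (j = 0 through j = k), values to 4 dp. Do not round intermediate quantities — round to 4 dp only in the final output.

Δt=0.38540  u=1.23271  d=0.81122  q=0.47270  discount=0.98965
step 5 (expiry): payoffs max(K−S,0) = 58.8415 47.2196 29.5594 2.7236 0.0000 0.0000
step 4: (k=4,j=0): S=27.5738, (K−S)⁺=53.6362, hold=52.7955 ⇒ V=53.6362 exercise | (k=4,j=1): S=41.9002, (K−S)⁺=39.3098, hold=38.4691 ⇒ V=39.3098 exercise | (k=4,j=2): S=63.6700, (K−S)⁺=17.5400, hold=16.6993 ⇒ V=17.5400 exercise | (k=4,j=3): S=96.7506, (K−S)⁺=0.0000, hold=1.4213 ⇒ V=1.4213 continue | (k=4,j=4): S=147.0187, (K−S)⁺=0.0000, hold=0.0000 ⇒ V=0.0000 continue  boundary S*=63.6700
step 3: (k=3,j=0): S=33.9904, (K−S)⁺=47.2196, hold=46.3789 ⇒ V=47.2196 exercise | (k=3,j=1): S=51.6506, (K−S)⁺=29.5594, hold=28.7187 ⇒ V=29.5594 exercise | (k=3,j=2): S=78.4864, (K−S)⁺=2.7236, hold=9.8179 ⇒ V=9.8179 continue | (k=3,j=3): S=119.2650, (K−S)⁺=0.0000, hold=0.7417 ⇒ V=0.7417 continue  boundary S*=51.6506
step 2: (k=2,j=0): S=41.9002, (K−S)⁺=39.3098, hold=38.4691 ⇒ V=39.3098 exercise | (k=2,j=1): S=63.6700, (K−S)⁺=17.5400, hold=20.0181 ⇒ V=20.0181 continue | (k=2,j=2): S=96.7506, (K−S)⁺=0.0000, hold=5.4703 ⇒ V=5.4703 continue  boundary S*=41.9002
step 1: (k=1,j=0): S=51.6506, (K−S)⁺=29.5594, hold=29.8780 ⇒ V=29.8780 continue | (k=1,j=1): S=78.4864, (K−S)⁺=2.7236, hold=13.0053 ⇒ V=13.0053 continue  boundary S*=-
step 0: (k=0,j=0): S=63.6700, (K−S)⁺=17.5400, hold=21.6755 ⇒ V=21.6755 continue  boundary S*=-

price = 21.6755
boundary = - - 41.9002 51.6506 63.6700
tree:
21.6755
29.8780 13.0053
39.3098 20.0181 5.4703
47.2196 29.5594 9.8179 0.7417
53.6362 39.3098 17.5400 1.4213 0.0000
58.8415 47.2196 29.5594 2.7236 0.0000 0.0000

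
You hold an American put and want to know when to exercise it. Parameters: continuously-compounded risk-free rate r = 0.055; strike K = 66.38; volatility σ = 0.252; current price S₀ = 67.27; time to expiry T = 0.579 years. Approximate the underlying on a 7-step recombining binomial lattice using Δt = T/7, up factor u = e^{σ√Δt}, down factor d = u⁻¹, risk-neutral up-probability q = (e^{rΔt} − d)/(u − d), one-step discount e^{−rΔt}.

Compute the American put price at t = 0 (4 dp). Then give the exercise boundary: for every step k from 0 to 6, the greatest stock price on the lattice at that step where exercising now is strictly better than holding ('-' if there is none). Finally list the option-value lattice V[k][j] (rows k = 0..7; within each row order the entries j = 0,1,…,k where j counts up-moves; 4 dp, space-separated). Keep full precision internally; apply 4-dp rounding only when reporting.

Δt=0.08271  u=1.07517  d=0.93009  q=0.51332  discount=0.99546
step 7 (expiry): payoffs max(K−S,0) = 25.8766 19.5587 12.2554 3.8129 0.0000 0.0000 0.0000 0.0000
step 6: (k=6,j=0): S=43.5479, (K−S)⁺=22.8321, hold=22.5308 ⇒ V=22.8321 exercise | (k=6,j=1): S=50.3406, (K−S)⁺=16.0394, hold=15.7381 ⇒ V=16.0394 exercise | (k=6,j=2): S=58.1929, (K−S)⁺=8.1871, hold=7.8858 ⇒ V=8.1871 exercise | (k=6,j=3): S=67.2700, (K−S)⁺=0.0000, hold=1.8473 ⇒ V=1.8473 continue | (k=6,j=4): S=77.7630, (K−S)⁺=0.0000, hold=0.0000 ⇒ V=0.0000 continue | (k=6,j=5): S=89.8926, (K−S)⁺=0.0000, hold=0.0000 ⇒ V=0.0000 continue | (k=6,j=6): S=103.9143, (K−S)⁺=0.0000, hold=0.0000 ⇒ V=0.0000 continue  boundary S*=58.1929
step 5: (k=5,j=0): S=46.8213, (K−S)⁺=19.5587, hold=19.2575 ⇒ V=19.5587 exercise | (k=5,j=1): S=54.1246, (K−S)⁺=12.2554, hold=11.9541 ⇒ V=12.2554 exercise | (k=5,j=2): S=62.5671, (K−S)⁺=3.8129, hold=4.9104 ⇒ V=4.9104 continue | (k=5,j=3): S=72.3264, (K−S)⁺=0.0000, hold=0.8950 ⇒ V=0.8950 continue | (k=5,j=4): S=83.6081, (K−S)⁺=0.0000, hold=0.0000 ⇒ V=0.0000 continue | (k=5,j=5): S=96.6495, (K−S)⁺=0.0000, hold=0.0000 ⇒ V=0.0000 continue  boundary S*=54.1246
step 4: (k=4,j=0): S=50.3406, (K−S)⁺=16.0394, hold=15.7381 ⇒ V=16.0394 exercise | (k=4,j=1): S=58.1929, (K−S)⁺=8.1871, hold=8.4466 ⇒ V=8.4466 continue | (k=4,j=2): S=67.2700, (K−S)⁺=0.0000, hold=2.8362 ⇒ V=2.8362 continue | (k=4,j=3): S=77.7630, (K−S)⁺=0.0000, hold=0.4336 ⇒ V=0.4336 continue | (k=4,j=4): S=89.8926, (K−S)⁺=0.0000, hold=0.0000 ⇒ V=0.0000 continue  boundary S*=50.3406
step 3: (k=3,j=0): S=54.1246, (K−S)⁺=12.2554, hold=12.0867 ⇒ V=12.2554 exercise | (k=3,j=1): S=62.5671, (K−S)⁺=3.8129, hold=5.5414 ⇒ V=5.5414 continue | (k=3,j=2): S=72.3264, (K−S)⁺=0.0000, hold=1.5956 ⇒ V=1.5956 continue | (k=3,j=3): S=83.6081, (K−S)⁺=0.0000, hold=0.2101 ⇒ V=0.2101 continue  boundary S*=54.1246
step 2: (k=2,j=0): S=58.1929, (K−S)⁺=8.1871, hold=8.7690 ⇒ V=8.7690 continue | (k=2,j=1): S=67.2700, (K−S)⁺=0.0000, hold=3.5000 ⇒ V=3.5000 continue | (k=2,j=2): S=77.7630, (K−S)⁺=0.0000, hold=0.8804 ⇒ V=0.8804 continue  boundary S*=-
step 1: (k=1,j=0): S=62.5671, (K−S)⁺=3.8129, hold=6.0368 ⇒ V=6.0368 continue | (k=1,j=1): S=72.3264, (K−S)⁺=0.0000, hold=2.1455 ⇒ V=2.1455 continue  boundary S*=-
step 0: (k=0,j=0): S=67.2700, (K−S)⁺=0.0000, hold=4.0210 ⇒ V=4.0210 continue  boundary S*=-

price = 4.0210
boundary = - - - 54.1246 50.3406 54.1246 58.1929
tree:
4.0210
6.0368 2.1455
8.7690 3.5000 0.8804
12.2554 5.5414 1.5956 0.2101
16.0394 8.4466 2.8362 0.4336 0.0000
19.5587 12.2554 4.9104 0.8950 0.0000 0.0000
22.8321 16.0394 8.1871 1.8473 0.0000 0.0000 0.0000
25.8766 19.5587 12.2554 3.8129 0.0000 0.0000 0.0000 0.0000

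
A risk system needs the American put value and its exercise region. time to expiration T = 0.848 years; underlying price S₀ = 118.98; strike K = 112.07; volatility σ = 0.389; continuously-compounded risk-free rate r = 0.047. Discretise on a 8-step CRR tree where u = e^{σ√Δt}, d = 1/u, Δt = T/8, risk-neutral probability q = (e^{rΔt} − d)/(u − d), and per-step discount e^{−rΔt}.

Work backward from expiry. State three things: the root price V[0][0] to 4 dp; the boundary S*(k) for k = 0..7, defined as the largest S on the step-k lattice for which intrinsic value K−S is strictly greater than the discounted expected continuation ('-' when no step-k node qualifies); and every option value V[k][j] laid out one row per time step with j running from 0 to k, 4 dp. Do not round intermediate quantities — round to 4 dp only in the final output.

price = 11.5418
boundary = - - - - 71.6905 81.3701 71.6905 81.3701
tree:
11.5418
16.6078 6.3457
23.1762 9.8876 2.6951
31.2147 14.9809 4.6460 0.6762
40.3795 21.9204 7.8548 1.3275 0.0000
48.9076 30.6999 12.9351 2.6060 0.0000 0.0000
56.4212 40.3795 20.5156 5.1156 0.0000 0.0000 0.0000
63.0411 48.9076 30.6999 10.0422 0.0000 0.0000 0.0000 0.0000
68.8734 56.4212 40.3795 19.7134 0.0000 0.0000 0.0000 0.0000 0.0000

Δt=0.10600  u=1.13502  d=0.88104  q=0.48804  discount=0.99503
step 8 (expiry): payoffs max(K−S,0) = 68.8734 56.4212 40.3795 19.7134 0.0000 0.0000 0.0000 0.0000 0.0000
step 7: (k=7,j=0): S=49.0289, (K−S)⁺=63.0411, hold=62.4841 ⇒ V=63.0411 exercise | (k=7,j=1): S=63.1624, (K−S)⁺=48.9076, hold=48.3506 ⇒ V=48.9076 exercise | (k=7,j=2): S=81.3701, (K−S)⁺=30.6999, hold=30.1430 ⇒ V=30.6999 exercise | (k=7,j=3): S=104.8265, (K−S)⁺=7.2435, hold=10.0422 ⇒ V=10.0422 continue | (k=7,j=4): S=135.0445, (K−S)⁺=0.0000, hold=0.0000 ⇒ V=0.0000 continue | (k=7,j=5): S=173.9735, (K−S)⁺=0.0000, hold=0.0000 ⇒ V=0.0000 continue | (k=7,j=6): S=224.1245, (K−S)⁺=0.0000, hold=0.0000 ⇒ V=0.0000 continue | (k=7,j=7): S=288.7323, (K−S)⁺=0.0000, hold=0.0000 ⇒ V=0.0000 continue  boundary S*=81.3701
step 6: (k=6,j=0): S=55.6488, (K−S)⁺=56.4212, hold=55.8643 ⇒ V=56.4212 exercise | (k=6,j=1): S=71.6905, (K−S)⁺=40.3795, hold=39.8225 ⇒ V=40.3795 exercise | (k=6,j=2): S=92.3566, (K−S)⁺=19.7134, hold=20.5156 ⇒ V=20.5156 continue | (k=6,j=3): S=118.9800, (K−S)⁺=0.0000, hold=5.1156 ⇒ V=5.1156 continue | (k=6,j=4): S=153.2781, (K−S)⁺=0.0000, hold=0.0000 ⇒ V=0.0000 continue | (k=6,j=5): S=197.4632, (K−S)⁺=0.0000, hold=0.0000 ⇒ V=0.0000 continue | (k=6,j=6): S=254.3855, (K−S)⁺=0.0000, hold=0.0000 ⇒ V=0.0000 continue  boundary S*=71.6905
step 5: (k=5,j=0): S=63.1624, (K−S)⁺=48.9076, hold=48.3506 ⇒ V=48.9076 exercise | (k=5,j=1): S=81.3701, (K−S)⁺=30.6999, hold=30.5325 ⇒ V=30.6999 exercise | (k=5,j=2): S=104.8265, (K−S)⁺=7.2435, hold=12.9351 ⇒ V=12.9351 continue | (k=5,j=3): S=135.0445, (K−S)⁺=0.0000, hold=2.6060 ⇒ V=2.6060 continue | (k=5,j=4): S=173.9735, (K−S)⁺=0.0000, hold=0.0000 ⇒ V=0.0000 continue | (k=5,j=5): S=224.1245, (K−S)⁺=0.0000, hold=0.0000 ⇒ V=0.0000 continue  boundary S*=81.3701
step 4: (k=4,j=0): S=71.6905, (K−S)⁺=40.3795, hold=39.8225 ⇒ V=40.3795 exercise | (k=4,j=1): S=92.3566, (K−S)⁺=19.7134, hold=21.9204 ⇒ V=21.9204 continue | (k=4,j=2): S=118.9800, (K−S)⁺=0.0000, hold=7.8548 ⇒ V=7.8548 continue | (k=4,j=3): S=153.2781, (K−S)⁺=0.0000, hold=1.3275 ⇒ V=1.3275 continue | (k=4,j=4): S=197.4632, (K−S)⁺=0.0000, hold=0.0000 ⇒ V=0.0000 continue  boundary S*=71.6905
step 3: (k=3,j=0): S=81.3701, (K−S)⁺=30.6999, hold=31.2147 ⇒ V=31.2147 continue | (k=3,j=1): S=104.8265, (K−S)⁺=7.2435, hold=14.9809 ⇒ V=14.9809 continue | (k=3,j=2): S=135.0445, (K−S)⁺=0.0000, hold=4.6460 ⇒ V=4.6460 continue | (k=3,j=3): S=173.9735, (K−S)⁺=0.0000, hold=0.6762 ⇒ V=0.6762 continue  boundary S*=-
step 2: (k=2,j=0): S=92.3566, (K−S)⁺=19.7134, hold=23.1762 ⇒ V=23.1762 continue | (k=2,j=1): S=118.9800, (K−S)⁺=0.0000, hold=9.8876 ⇒ V=9.8876 continue | (k=2,j=2): S=153.2781, (K−S)⁺=0.0000, hold=2.6951 ⇒ V=2.6951 continue  boundary S*=-
step 1: (k=1,j=0): S=104.8265, (K−S)⁺=7.2435, hold=16.6078 ⇒ V=16.6078 continue | (k=1,j=1): S=135.0445, (K−S)⁺=0.0000, hold=6.3457 ⇒ V=6.3457 continue  boundary S*=-
step 0: (k=0,j=0): S=118.9800, (K−S)⁺=0.0000, hold=11.5418 ⇒ V=11.5418 continue  boundary S*=-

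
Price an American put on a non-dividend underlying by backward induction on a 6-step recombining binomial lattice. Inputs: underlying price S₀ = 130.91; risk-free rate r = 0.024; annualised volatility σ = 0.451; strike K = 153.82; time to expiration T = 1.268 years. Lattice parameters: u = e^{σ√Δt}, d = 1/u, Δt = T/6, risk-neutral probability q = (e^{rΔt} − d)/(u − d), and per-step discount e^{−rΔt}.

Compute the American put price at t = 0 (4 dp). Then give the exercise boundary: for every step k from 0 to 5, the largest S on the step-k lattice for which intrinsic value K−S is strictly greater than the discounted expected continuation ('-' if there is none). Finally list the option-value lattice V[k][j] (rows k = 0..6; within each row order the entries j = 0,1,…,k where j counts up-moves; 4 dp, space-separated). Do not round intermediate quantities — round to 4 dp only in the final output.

Δt=0.21133  u=1.23039  d=0.81275  q=0.46053  discount=0.99494
step 6 (expiry): payoffs max(K−S,0) = 116.0870 96.6978 67.3453 22.9100 0.0000 0.0000 0.0000
step 5: (k=5,j=0): S=46.4262, (K−S)⁺=107.3938, hold=106.6156 ⇒ V=107.3938 exercise | (k=5,j=1): S=70.2825, (K−S)⁺=83.5375, hold=82.7593 ⇒ V=83.5375 exercise | (k=5,j=2): S=106.3974, (K−S)⁺=47.4226, hold=46.6444 ⇒ V=47.4226 exercise | (k=5,j=3): S=161.0700, (K−S)⁺=0.0000, hold=12.2968 ⇒ V=12.2968 continue | (k=5,j=4): S=243.8365, (K−S)⁺=0.0000, hold=0.0000 ⇒ V=0.0000 continue | (k=5,j=5): S=369.1327, (K−S)⁺=0.0000, hold=0.0000 ⇒ V=0.0000 continue  boundary S*=106.3974
step 4: (k=4,j=0): S=57.1222, (K−S)⁺=96.6978, hold=95.9196 ⇒ V=96.6978 exercise | (k=4,j=1): S=86.4747, (K−S)⁺=67.3453, hold=66.5671 ⇒ V=67.3453 exercise | (k=4,j=2): S=130.9100, (K−S)⁺=22.9100, hold=31.0881 ⇒ V=31.0881 continue | (k=4,j=3): S=198.1786, (K−S)⁺=0.0000, hold=6.6002 ⇒ V=6.6002 continue | (k=4,j=4): S=300.0134, (K−S)⁺=0.0000, hold=0.0000 ⇒ V=0.0000 continue  boundary S*=86.4747
step 3: (k=3,j=0): S=70.2825, (K−S)⁺=83.5375, hold=82.7593 ⇒ V=83.5375 exercise | (k=3,j=1): S=106.3974, (K−S)⁺=47.4226, hold=50.3916 ⇒ V=50.3916 continue | (k=3,j=2): S=161.0700, (K−S)⁺=0.0000, hold=19.7105 ⇒ V=19.7105 continue | (k=3,j=3): S=243.8365, (K−S)⁺=0.0000, hold=3.5426 ⇒ V=3.5426 continue  boundary S*=70.2825
step 2: (k=2,j=0): S=86.4747, (K−S)⁺=67.3453, hold=67.9275 ⇒ V=67.9275 continue | (k=2,j=1): S=130.9100, (K−S)⁺=22.9100, hold=36.0787 ⇒ V=36.0787 continue | (k=2,j=2): S=198.1786, (K−S)⁺=0.0000, hold=12.2027 ⇒ V=12.2027 continue  boundary S*=-
step 1: (k=1,j=0): S=106.3974, (K−S)⁺=47.4226, hold=52.9908 ⇒ V=52.9908 continue | (k=1,j=1): S=161.0700, (K−S)⁺=0.0000, hold=24.9562 ⇒ V=24.9562 continue  boundary S*=-
step 0: (k=0,j=0): S=130.9100, (K−S)⁺=22.9100, hold=39.8773 ⇒ V=39.8773 continue  boundary S*=-

price = 39.8773
boundary = - - - 70.2825 86.4747 106.3974
tree:
39.8773
52.9908 24.9562
67.9275 36.0787 12.2027
83.5375 50.3916 19.7105 3.5426
96.6978 67.3453 31.0881 6.6002 0.0000
107.3938 83.5375 47.4226 12.2968 0.0000 0.0000
116.0870 96.6978 67.3453 22.9100 0.0000 0.0000 0.0000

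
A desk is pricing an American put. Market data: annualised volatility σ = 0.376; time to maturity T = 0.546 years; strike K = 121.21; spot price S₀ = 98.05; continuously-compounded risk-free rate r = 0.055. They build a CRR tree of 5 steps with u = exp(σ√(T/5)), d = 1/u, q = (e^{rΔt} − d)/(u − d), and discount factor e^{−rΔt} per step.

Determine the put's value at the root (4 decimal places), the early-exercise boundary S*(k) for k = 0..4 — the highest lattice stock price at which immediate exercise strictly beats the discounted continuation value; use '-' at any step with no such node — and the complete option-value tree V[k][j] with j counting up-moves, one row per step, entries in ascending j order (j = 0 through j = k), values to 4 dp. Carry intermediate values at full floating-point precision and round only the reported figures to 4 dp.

price = 25.4862
boundary = - 86.5937 76.4759 86.5937 98.0500
tree:
25.4862
34.6163 16.4140
44.7341 24.3932 8.4138
53.6697 34.6163 14.1843 2.5859
61.5612 44.7341 23.1600 5.1328 0.0000
68.5306 53.6697 34.6163 10.1880 0.0000 0.0000

Δt=0.10920, u=1.13230, d=0.88316, q=0.49316, disc=e^(-rΔt)=0.99401
k=5 terminal: V=max(K-S,0) → 68.5306 53.6697 34.6163 10.1880 0.0000 0.0000
k=4: j=0 S=59.6488 intr=61.5612 cont=60.8354 V=61.5612[EX]; j=1 S=76.4759 intr=44.7341 cont=44.0083 V=44.7341[EX]; j=2 S=98.0500 intr=23.1600 cont=22.4342 V=23.1600[EX]; j=3 S=125.7102 intr=0.0000 cont=5.1328 V=5.1328[hold]; j=4 S=161.1734 intr=0.0000 cont=0.0000 V=0.0000[hold]  S*(4)=98.0500
k=3: j=0 S=67.5403 intr=53.6697 cont=52.9438 V=53.6697[EX]; j=1 S=86.5937 intr=34.6163 cont=33.8905 V=34.6163[EX]; j=2 S=111.0220 intr=10.1880 cont=14.1843 V=14.1843[hold]; j=3 S=142.3416 intr=0.0000 cont=2.5859 V=2.5859[hold]  S*(3)=86.5937
k=2: j=0 S=76.4759 intr=44.7341 cont=44.0083 V=44.7341[EX]; j=1 S=98.0500 intr=23.1600 cont=24.3932 V=24.3932[hold]; j=2 S=125.7102 intr=0.0000 cont=8.4138 V=8.4138[hold]  S*(2)=76.4759
k=1: j=0 S=86.5937 intr=34.6163 cont=34.4950 V=34.6163[EX]; j=1 S=111.0220 intr=10.1880 cont=16.4140 V=16.4140[hold]  S*(1)=86.5937
k=0: j=0 S=98.0500 intr=23.1600 cont=25.4862 V=25.4862[hold]  S*(0)=-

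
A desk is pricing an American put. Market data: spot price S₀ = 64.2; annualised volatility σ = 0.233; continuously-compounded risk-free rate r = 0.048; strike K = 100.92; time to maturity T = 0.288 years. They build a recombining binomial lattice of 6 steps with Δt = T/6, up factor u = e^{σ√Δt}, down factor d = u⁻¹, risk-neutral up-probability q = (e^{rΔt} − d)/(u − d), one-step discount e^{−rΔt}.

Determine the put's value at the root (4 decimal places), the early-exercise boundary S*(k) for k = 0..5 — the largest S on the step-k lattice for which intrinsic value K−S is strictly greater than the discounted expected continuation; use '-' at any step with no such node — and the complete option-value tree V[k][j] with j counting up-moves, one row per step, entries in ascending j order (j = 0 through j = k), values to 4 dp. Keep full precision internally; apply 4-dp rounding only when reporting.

Δt=0.04800, u=1.05237, d=0.95023, q=0.50982, disc=e^(-rΔt)=0.99770
k=6 terminal: V=max(K-S,0) → 53.6575 48.5773 42.9510 36.7200 29.8192 22.1766 13.7126
k=5: j=0 S=49.7378 intr=51.1822 cont=50.9500 V=51.1822[EX]; j=1 S=55.0840 intr=45.8360 cont=45.6037 V=45.8360[EX]; j=2 S=61.0050 intr=39.9150 cont=39.6828 V=39.9150[EX]; j=3 S=67.5624 intr=33.3576 cont=33.1254 V=33.3576[EX]; j=4 S=74.8246 intr=26.0954 cont=25.8632 V=26.0954[EX]; j=5 S=82.8674 intr=18.0526 cont=17.8203 V=18.0526[EX]  S*(5)=82.8674
k=4: j=0 S=52.3427 intr=48.5773 cont=48.3451 V=48.5773[EX]; j=1 S=57.9690 intr=42.9510 cont=42.7188 V=42.9510[EX]; j=2 S=64.2000 intr=36.7200 cont=36.4877 V=36.7200[EX]; j=3 S=71.1008 intr=29.8192 cont=29.5869 V=29.8192[EX]; j=4 S=78.7434 intr=22.1766 cont=21.9444 V=22.1766[EX]  S*(4)=78.7434
k=3: j=0 S=55.0840 intr=45.8360 cont=45.6037 V=45.8360[EX]; j=1 S=61.0050 intr=39.9150 cont=39.6828 V=39.9150[EX]; j=2 S=67.5624 intr=33.3576 cont=33.1254 V=33.3576[EX]; j=3 S=74.8246 intr=26.0954 cont=25.8632 V=26.0954[EX]  S*(3)=74.8246
k=2: j=0 S=57.9690 intr=42.9510 cont=42.7188 V=42.9510[EX]; j=1 S=64.2000 intr=36.7200 cont=36.4877 V=36.7200[EX]; j=2 S=71.1008 intr=29.8192 cont=29.5869 V=29.8192[EX]  S*(2)=71.1008
k=1: j=0 S=61.0050 intr=39.9150 cont=39.6828 V=39.9150[EX]; j=1 S=67.5624 intr=33.3576 cont=33.1254 V=33.3576[EX]  S*(1)=67.5624
k=0: j=0 S=64.2000 intr=36.7200 cont=36.4877 V=36.7200[EX]  S*(0)=64.2000

price = 36.7200
boundary = 64.2000 67.5624 71.1008 74.8246 78.7434 82.8674
tree:
36.7200
39.9150 33.3576
42.9510 36.7200 29.8192
45.8360 39.9150 33.3576 26.0954
48.5773 42.9510 36.7200 29.8192 22.1766
51.1822 45.8360 39.9150 33.3576 26.0954 18.0526
53.6575 48.5773 42.9510 36.7200 29.8192 22.1766 13.7126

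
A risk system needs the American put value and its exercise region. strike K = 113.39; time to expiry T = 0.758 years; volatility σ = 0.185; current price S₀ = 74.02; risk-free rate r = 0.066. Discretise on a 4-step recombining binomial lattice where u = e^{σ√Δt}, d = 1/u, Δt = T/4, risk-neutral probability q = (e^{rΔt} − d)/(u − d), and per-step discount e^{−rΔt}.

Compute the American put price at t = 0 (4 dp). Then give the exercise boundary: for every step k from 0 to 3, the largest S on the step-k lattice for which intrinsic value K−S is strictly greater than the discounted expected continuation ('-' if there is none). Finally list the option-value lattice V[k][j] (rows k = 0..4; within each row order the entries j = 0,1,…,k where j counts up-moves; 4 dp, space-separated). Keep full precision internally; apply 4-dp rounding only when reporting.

params: Δt=0.18950 u=1.08387 d=0.92262 q=0.55793 e^(-rΔt)=0.98757
t_4 payoffs: 59.7550 50.3816 39.3700 26.4340 11.2373
t_3: node(3,0) S=58.1331 payoff=55.2569 vs cont=53.8476 → 55.2569 [stop]  node(3,1) S=68.2926 payoff=45.0974 vs cont=43.6880 → 45.0974 [stop]  node(3,2) S=80.2277 payoff=33.1623 vs cont=31.7530 → 33.1623 [stop]  node(3,3) S=94.2486 payoff=19.1414 vs cont=17.7321 → 19.1414 [stop]  ⇒ S*(3)=94.2486
t_2: node(2,0) S=63.0084 payoff=50.3816 vs cont=48.9722 → 50.3816 [stop]  node(2,1) S=74.0200 payoff=39.3700 vs cont=37.9607 → 39.3700 [stop]  node(2,2) S=86.9560 payoff=26.4340 vs cont=25.0247 → 26.4340 [stop]  ⇒ S*(2)=86.9560
t_1: node(1,0) S=68.2926 payoff=45.0974 vs cont=43.6880 → 45.0974 [stop]  node(1,1) S=80.2277 payoff=33.1623 vs cont=31.7530 → 33.1623 [stop]  ⇒ S*(1)=80.2277
t_0: node(0,0) S=74.0200 payoff=39.3700 vs cont=37.9607 → 39.3700 [stop]  ⇒ S*(0)=74.0200

price = 39.3700
boundary = 74.0200 80.2277 86.9560 94.2486
tree:
39.3700
45.0974 33.1623
50.3816 39.3700 26.4340
55.2569 45.0974 33.1623 19.1414
59.7550 50.3816 39.3700 26.4340 11.2373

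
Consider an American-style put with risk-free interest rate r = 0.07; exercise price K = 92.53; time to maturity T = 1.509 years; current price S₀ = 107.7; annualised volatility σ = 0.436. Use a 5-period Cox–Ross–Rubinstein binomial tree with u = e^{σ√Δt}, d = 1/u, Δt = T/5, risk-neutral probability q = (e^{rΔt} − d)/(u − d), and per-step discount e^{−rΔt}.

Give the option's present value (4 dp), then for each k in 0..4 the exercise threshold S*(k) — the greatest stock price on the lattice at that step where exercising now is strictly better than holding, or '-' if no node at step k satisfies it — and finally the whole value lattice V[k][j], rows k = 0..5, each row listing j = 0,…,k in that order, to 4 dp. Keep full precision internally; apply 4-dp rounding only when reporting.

params: Δt=0.30180 u=1.27064 d=0.78700 q=0.48455 e^(-rΔt)=0.97910
t_5 payoffs: 60.0138 40.0316 7.7697 0.0000 0.0000 0.0000
t_4: node(4,0) S=41.3164 payoff=51.2136 vs cont=49.2793 → 51.2136 [stop]  node(4,1) S=66.7067 payoff=25.8233 vs cont=23.8891 → 25.8233 [stop]  node(4,2) S=107.7000 payoff=0.0000 vs cont=3.9212 → 3.9212 [wait]  node(4,3) S=173.8850 payoff=0.0000 vs cont=0.0000 → 0.0000 [wait]  node(4,4) S=280.7428 payoff=0.0000 vs cont=0.0000 → 0.0000 [wait]  ⇒ S*(4)=66.7067
t_3: node(3,0) S=52.4984 payoff=40.0316 vs cont=38.0973 → 40.0316 [stop]  node(3,1) S=84.7603 payoff=7.7697 vs cont=14.8927 → 14.8927 [wait]  node(3,2) S=136.8482 payoff=0.0000 vs cont=1.9789 → 1.9789 [wait]  node(3,3) S=220.9456 payoff=0.0000 vs cont=0.0000 → 0.0000 [wait]  ⇒ S*(3)=52.4984
t_2: node(2,0) S=66.7067 payoff=25.8233 vs cont=27.2683 → 27.2683 [wait]  node(2,1) S=107.7000 payoff=0.0000 vs cont=8.4548 → 8.4548 [wait]  node(2,2) S=173.8850 payoff=0.0000 vs cont=0.9987 → 0.9987 [wait]  ⇒ S*(2)=-
t_1: node(1,0) S=84.7603 payoff=7.7697 vs cont=17.7728 → 17.7728 [wait]  node(1,1) S=136.8482 payoff=0.0000 vs cont=4.7407 → 4.7407 [wait]  ⇒ S*(1)=-
t_0: node(0,0) S=107.7000 payoff=0.0000 vs cont=11.2186 → 11.2186 [wait]  ⇒ S*(0)=-

price = 11.2186
boundary = - - - 52.4984 66.7067
tree:
11.2186
17.7728 4.7407
27.2683 8.4548 0.9987
40.0316 14.8927 1.9789 0.0000
51.2136 25.8233 3.9212 0.0000 0.0000
60.0138 40.0316 7.7697 0.0000 0.0000 0.0000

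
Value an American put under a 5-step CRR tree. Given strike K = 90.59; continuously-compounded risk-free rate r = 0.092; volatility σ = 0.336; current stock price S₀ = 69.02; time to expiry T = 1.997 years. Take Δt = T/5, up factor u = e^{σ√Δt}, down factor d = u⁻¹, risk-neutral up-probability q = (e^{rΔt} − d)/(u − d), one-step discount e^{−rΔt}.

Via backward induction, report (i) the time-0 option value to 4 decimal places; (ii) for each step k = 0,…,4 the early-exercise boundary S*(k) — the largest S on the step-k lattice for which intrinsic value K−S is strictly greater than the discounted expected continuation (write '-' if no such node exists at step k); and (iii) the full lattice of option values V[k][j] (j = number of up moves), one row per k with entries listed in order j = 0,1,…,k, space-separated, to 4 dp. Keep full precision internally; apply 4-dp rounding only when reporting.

Δt=0.39940, u=1.23658, d=0.80869, q=0.53458, disc=e^(-rΔt)=0.96392
k=5 terminal: V=max(K-S,0) → 66.7189 54.0883 34.7746 5.2416 0.0000 0.0000
k=4: j=0 S=29.5184 intr=61.0716 cont=57.8033 V=61.0716[EX]; j=1 S=45.1371 intr=45.4529 cont=42.1846 V=45.4529[EX]; j=2 S=69.0200 intr=21.5700 cont=18.3017 V=21.5700[EX]; j=3 S=105.5397 intr=0.0000 cont=2.3515 V=2.3515[hold]; j=4 S=161.3827 intr=0.0000 cont=0.0000 V=0.0000[hold]  S*(4)=69.0200
k=3: j=0 S=36.5017 intr=54.0883 cont=50.8200 V=54.0883[EX]; j=1 S=55.8154 intr=34.7746 cont=31.5063 V=34.7746[EX]; j=2 S=85.3484 intr=5.2416 cont=10.8886 V=10.8886[hold]; j=3 S=130.5078 intr=0.0000 cont=1.0549 V=1.0549[hold]  S*(3)=55.8154
k=2: j=0 S=45.1371 intr=45.4529 cont=42.1846 V=45.4529[EX]; j=1 S=69.0200 intr=21.5700 cont=21.2116 V=21.5700[EX]; j=2 S=105.5397 intr=0.0000 cont=5.4285 V=5.4285[hold]  S*(2)=69.0200
k=1: j=0 S=55.8154 intr=34.7746 cont=31.5063 V=34.7746[EX]; j=1 S=85.3484 intr=5.2416 cont=12.4741 V=12.4741[hold]  S*(1)=55.8154
k=0: j=0 S=69.0200 intr=21.5700 cont=22.0286 V=22.0286[hold]  S*(0)=-

price = 22.0286
boundary = - 55.8154 69.0200 55.8154 69.0200
tree:
22.0286
34.7746 12.4741
45.4529 21.5700 5.4285
54.0883 34.7746 10.8886 1.0549
61.0716 45.4529 21.5700 2.3515 0.0000
66.7189 54.0883 34.7746 5.2416 0.0000 0.0000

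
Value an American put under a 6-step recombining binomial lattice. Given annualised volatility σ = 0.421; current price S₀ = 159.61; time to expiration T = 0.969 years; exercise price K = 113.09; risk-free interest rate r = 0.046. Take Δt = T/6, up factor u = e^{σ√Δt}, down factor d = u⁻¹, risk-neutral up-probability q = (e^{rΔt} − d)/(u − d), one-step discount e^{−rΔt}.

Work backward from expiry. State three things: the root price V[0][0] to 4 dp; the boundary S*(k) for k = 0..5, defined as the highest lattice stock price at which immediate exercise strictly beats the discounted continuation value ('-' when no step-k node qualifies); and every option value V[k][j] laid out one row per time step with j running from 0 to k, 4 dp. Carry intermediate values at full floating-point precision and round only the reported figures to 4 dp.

Δt=0.16150, u=1.18434, d=0.84435, q=0.47974, disc=e^(-rΔt)=0.99260
k=6 terminal: V=max(K-S,0) → 55.2542 31.9656 0.0000 0.0000 0.0000 0.0000 0.0000
k=5: j=0 S=68.4974 intr=44.5926 cont=43.7556 V=44.5926[EX]; j=1 S=96.0790 intr=17.0110 cont=16.5075 V=17.0110[EX]; j=2 S=134.7668 intr=0.0000 cont=0.0000 V=0.0000[hold]; j=3 S=189.0329 intr=0.0000 cont=0.0000 V=0.0000[hold]; j=4 S=265.1501 intr=0.0000 cont=0.0000 V=0.0000[hold]; j=5 S=371.9171 intr=0.0000 cont=0.0000 V=0.0000[hold]  S*(5)=96.0790
k=4: j=0 S=81.1244 intr=31.9656 cont=31.1286 V=31.9656[EX]; j=1 S=113.7904 intr=0.0000 cont=8.7847 V=8.7847[hold]; j=2 S=159.6100 intr=0.0000 cont=0.0000 V=0.0000[hold]; j=3 S=223.8796 intr=0.0000 cont=0.0000 V=0.0000[hold]; j=4 S=314.0284 intr=0.0000 cont=0.0000 V=0.0000[hold]  S*(4)=81.1244
k=3: j=0 S=96.0790 intr=17.0110 cont=20.6906 V=20.6906[hold]; j=1 S=134.7668 intr=0.0000 cont=4.5365 V=4.5365[hold]; j=2 S=189.0329 intr=0.0000 cont=0.0000 V=0.0000[hold]; j=3 S=265.1501 intr=0.0000 cont=0.0000 V=0.0000[hold]  S*(3)=-
k=2: j=0 S=113.7904 intr=0.0000 cont=12.8452 V=12.8452[hold]; j=1 S=159.6100 intr=0.0000 cont=2.3427 V=2.3427[hold]; j=2 S=223.8796 intr=0.0000 cont=0.0000 V=0.0000[hold]  S*(2)=-
k=1: j=0 S=134.7668 intr=0.0000 cont=7.7490 V=7.7490[hold]; j=1 S=189.0329 intr=0.0000 cont=1.2098 V=1.2098[hold]  S*(1)=-
k=0: j=0 S=159.6100 intr=0.0000 cont=4.5778 V=4.5778[hold]  S*(0)=-

price = 4.5778
boundary = - - - - 81.1244 96.0790
tree:
4.5778
7.7490 1.2098
12.8452 2.3427 0.0000
20.6906 4.5365 0.0000 0.0000
31.9656 8.7847 0.0000 0.0000 0.0000
44.5926 17.0110 0.0000 0.0000 0.0000 0.0000
55.2542 31.9656 0.0000 0.0000 0.0000 0.0000 0.0000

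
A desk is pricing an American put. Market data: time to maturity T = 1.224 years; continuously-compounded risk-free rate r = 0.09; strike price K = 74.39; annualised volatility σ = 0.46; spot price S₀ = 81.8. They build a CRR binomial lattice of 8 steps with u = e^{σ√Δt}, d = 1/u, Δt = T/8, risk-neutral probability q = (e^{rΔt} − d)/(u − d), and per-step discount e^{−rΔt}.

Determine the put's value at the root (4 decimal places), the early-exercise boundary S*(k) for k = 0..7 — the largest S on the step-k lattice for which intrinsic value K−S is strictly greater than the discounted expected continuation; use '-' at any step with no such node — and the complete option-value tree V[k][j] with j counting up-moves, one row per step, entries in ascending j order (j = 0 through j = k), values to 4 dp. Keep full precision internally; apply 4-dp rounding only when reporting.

price = 9.2737
boundary = - - - 47.6788 39.8275 47.6788 39.8275 47.6788
tree:
9.2737
13.6224 5.0703
19.4132 8.0609 2.1430
26.7112 12.4672 3.7642 0.5389
34.5625 18.6377 6.4835 1.0786 0.0000
41.1210 26.7112 10.8739 2.1590 0.0000 0.0000
46.5994 34.5625 17.5550 4.3213 0.0000 0.0000 0.0000
51.1757 41.1210 26.7112 8.6493 0.0000 0.0000 0.0000 0.0000
54.9985 46.5994 34.5625 17.3121 0.0000 0.0000 0.0000 0.0000 0.0000

params: Δt=0.15300 u=1.19713 d=0.83533 q=0.49346 e^(-rΔt)=0.98632
t_8 payoffs: 54.9985 46.5994 34.5625 17.3121 0.0000 0.0000 0.0000 0.0000 0.0000
t_7: node(7,0) S=23.2143 payoff=51.1757 vs cont=50.1584 → 51.1757 [stop]  node(7,1) S=33.2690 payoff=41.1210 vs cont=40.1036 → 41.1210 [stop]  node(7,2) S=47.6788 payoff=26.7112 vs cont=25.6938 → 26.7112 [stop]  node(7,3) S=68.3299 payoff=6.0601 vs cont=8.6493 → 8.6493 [wait]  node(7,4) S=97.9255 payoff=0.0000 vs cont=0.0000 → 0.0000 [wait]  node(7,5) S=140.3399 payoff=0.0000 vs cont=0.0000 → 0.0000 [wait]  node(7,6) S=201.1251 payoff=0.0000 vs cont=0.0000 → 0.0000 [wait]  node(7,7) S=288.2382 payoff=0.0000 vs cont=0.0000 → 0.0000 [wait]  ⇒ S*(7)=47.6788
t_6: node(6,0) S=27.7906 payoff=46.5994 vs cont=45.5821 → 46.5994 [stop]  node(6,1) S=39.8275 payoff=34.5625 vs cont=33.5452 → 34.5625 [stop]  node(6,2) S=57.0779 payoff=17.3121 vs cont=17.5550 → 17.5550 [wait]  node(6,3) S=81.8000 payoff=0.0000 vs cont=4.3213 → 4.3213 [wait]  node(6,4) S=117.2299 payoff=0.0000 vs cont=0.0000 → 0.0000 [wait]  node(6,5) S=168.0056 payoff=0.0000 vs cont=0.0000 → 0.0000 [wait]  node(6,6) S=240.7736 payoff=0.0000 vs cont=0.0000 → 0.0000 [wait]  ⇒ S*(6)=39.8275
t_5: node(5,0) S=33.2690 payoff=41.1210 vs cont=40.1036 → 41.1210 [stop]  node(5,1) S=47.6788 payoff=26.7112 vs cont=25.8121 → 26.7112 [stop]  node(5,2) S=68.3299 payoff=6.0601 vs cont=10.8739 → 10.8739 [wait]  node(5,3) S=97.9255 payoff=0.0000 vs cont=2.1590 → 2.1590 [wait]  node(5,4) S=140.3399 payoff=0.0000 vs cont=0.0000 → 0.0000 [wait]  node(5,5) S=201.1251 payoff=0.0000 vs cont=0.0000 → 0.0000 [wait]  ⇒ S*(5)=47.6788
t_4: node(4,0) S=39.8275 payoff=34.5625 vs cont=33.5452 → 34.5625 [stop]  node(4,1) S=57.0779 payoff=17.3121 vs cont=18.6377 → 18.6377 [wait]  node(4,2) S=81.8000 payoff=0.0000 vs cont=6.4835 → 6.4835 [wait]  node(4,3) S=117.2299 payoff=0.0000 vs cont=1.0786 → 1.0786 [wait]  node(4,4) S=168.0056 payoff=0.0000 vs cont=0.0000 → 0.0000 [wait]  ⇒ S*(4)=39.8275
t_3: node(3,0) S=47.6788 payoff=26.7112 vs cont=26.3390 → 26.7112 [stop]  node(3,1) S=68.3299 payoff=6.0601 vs cont=12.4672 → 12.4672 [wait]  node(3,2) S=97.9255 payoff=0.0000 vs cont=3.7642 → 3.7642 [wait]  node(3,3) S=140.3399 payoff=0.0000 vs cont=0.5389 → 0.5389 [wait]  ⇒ S*(3)=47.6788
t_2: node(2,0) S=57.0779 payoff=17.3121 vs cont=19.4132 → 19.4132 [wait]  node(2,1) S=81.8000 payoff=0.0000 vs cont=8.0609 → 8.0609 [wait]  node(2,2) S=117.2299 payoff=0.0000 vs cont=2.1430 → 2.1430 [wait]  ⇒ S*(2)=-
t_1: node(1,0) S=68.3299 payoff=6.0601 vs cont=13.6224 → 13.6224 [wait]  node(1,1) S=97.9255 payoff=0.0000 vs cont=5.0703 → 5.0703 [wait]  ⇒ S*(1)=-
t_0: node(0,0) S=81.8000 payoff=0.0000 vs cont=9.2737 → 9.2737 [wait]  ⇒ S*(0)=-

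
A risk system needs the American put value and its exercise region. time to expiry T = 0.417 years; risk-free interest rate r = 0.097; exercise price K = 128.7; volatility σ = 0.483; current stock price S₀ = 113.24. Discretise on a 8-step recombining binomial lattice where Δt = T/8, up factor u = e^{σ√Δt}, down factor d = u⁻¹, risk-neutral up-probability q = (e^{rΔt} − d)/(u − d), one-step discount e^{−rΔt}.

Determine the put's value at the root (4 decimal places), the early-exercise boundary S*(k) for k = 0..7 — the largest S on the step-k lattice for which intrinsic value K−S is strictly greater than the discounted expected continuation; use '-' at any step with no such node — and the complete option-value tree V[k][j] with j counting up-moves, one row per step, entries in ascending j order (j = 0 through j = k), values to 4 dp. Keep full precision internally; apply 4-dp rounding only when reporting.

price = 21.7234
boundary = - - 90.8276 81.3442 90.8276 81.3442 90.8276 101.4165
tree:
21.7234
29.1549 14.3760
37.8724 20.5737 8.2103
47.3558 28.4610 12.7502 3.6701
55.8490 37.8724 19.1659 6.3457 0.9823
63.4554 47.3558 27.6516 10.7187 1.9565 0.0000
70.2676 55.8490 37.8724 17.5237 3.8969 0.0000 0.0000
76.3686 63.4554 47.3558 27.2835 7.7618 0.0000 0.0000 0.0000
81.8325 70.2676 55.8490 37.8724 15.4600 0.0000 0.0000 0.0000 0.0000

params: Δt=0.05212 u=1.11658 d=0.89559 q=0.49540 e^(-rΔt)=0.99496
t_8 payoffs: 81.8325 70.2676 55.8490 37.8724 15.4600 0.0000 0.0000 0.0000 0.0000
t_7: node(7,0) S=52.3314 payoff=76.3686 vs cont=75.7195 → 76.3686 [stop]  node(7,1) S=65.2446 payoff=63.4554 vs cont=62.8063 → 63.4554 [stop]  node(7,2) S=81.3442 payoff=47.3558 vs cont=46.7067 → 47.3558 [stop]  node(7,3) S=101.4165 payoff=27.2835 vs cont=26.6344 → 27.2835 [stop]  node(7,4) S=126.4419 payoff=2.2581 vs cont=7.7618 → 7.7618 [wait]  node(7,5) S=157.6424 payoff=0.0000 vs cont=0.0000 → 0.0000 [wait]  node(7,6) S=196.5419 payoff=0.0000 vs cont=0.0000 → 0.0000 [wait]  node(7,7) S=245.0402 payoff=0.0000 vs cont=0.0000 → 0.0000 [wait]  ⇒ S*(7)=101.4165
t_6: node(6,0) S=58.4324 payoff=70.2676 vs cont=69.6186 → 70.2676 [stop]  node(6,1) S=72.8510 payoff=55.8490 vs cont=55.1999 → 55.8490 [stop]  node(6,2) S=90.8276 payoff=37.8724 vs cont=37.2233 → 37.8724 [stop]  node(6,3) S=113.2400 payoff=15.4600 vs cont=17.5237 → 17.5237 [wait]  node(6,4) S=141.1829 payoff=0.0000 vs cont=3.8969 → 3.8969 [wait]  node(6,5) S=176.0208 payoff=0.0000 vs cont=0.0000 → 0.0000 [wait]  node(6,6) S=219.4554 payoff=0.0000 vs cont=0.0000 → 0.0000 [wait]  ⇒ S*(6)=90.8276
t_5: node(5,0) S=65.2446 payoff=63.4554 vs cont=62.8063 → 63.4554 [stop]  node(5,1) S=81.3442 payoff=47.3558 vs cont=46.7067 → 47.3558 [stop]  node(5,2) S=101.4165 payoff=27.2835 vs cont=27.6516 → 27.6516 [wait]  node(5,3) S=126.4419 payoff=2.2581 vs cont=10.7187 → 10.7187 [wait]  node(5,4) S=157.6424 payoff=0.0000 vs cont=1.9565 → 1.9565 [wait]  node(5,5) S=196.5419 payoff=0.0000 vs cont=0.0000 → 0.0000 [wait]  ⇒ S*(5)=81.3442
t_4: node(4,0) S=72.8510 payoff=55.8490 vs cont=55.1999 → 55.8490 [stop]  node(4,1) S=90.8276 payoff=37.8724 vs cont=37.4048 → 37.8724 [stop]  node(4,2) S=113.2400 payoff=15.4600 vs cont=19.1659 → 19.1659 [wait]  node(4,3) S=141.1829 payoff=0.0000 vs cont=6.3457 → 6.3457 [wait]  node(4,4) S=176.0208 payoff=0.0000 vs cont=0.9823 → 0.9823 [wait]  ⇒ S*(4)=90.8276
t_3: node(3,0) S=81.3442 payoff=47.3558 vs cont=46.7067 → 47.3558 [stop]  node(3,1) S=101.4165 payoff=27.2835 vs cont=28.4610 → 28.4610 [wait]  node(3,2) S=126.4419 payoff=2.2581 vs cont=12.7502 → 12.7502 [wait]  node(3,3) S=157.6424 payoff=0.0000 vs cont=3.6701 → 3.6701 [wait]  ⇒ S*(3)=81.3442
t_2: node(2,0) S=90.8276 payoff=37.8724 vs cont=37.8038 → 37.8724 [stop]  node(2,1) S=113.2400 payoff=15.4600 vs cont=20.5737 → 20.5737 [wait]  node(2,2) S=141.1829 payoff=0.0000 vs cont=8.2103 → 8.2103 [wait]  ⇒ S*(2)=90.8276
t_1: node(1,0) S=101.4165 payoff=27.2835 vs cont=29.1549 → 29.1549 [wait]  node(1,1) S=126.4419 payoff=2.2581 vs cont=14.3760 → 14.3760 [wait]  ⇒ S*(1)=-
t_0: node(0,0) S=113.2400 payoff=15.4600 vs cont=21.7234 → 21.7234 [wait]  ⇒ S*(0)=-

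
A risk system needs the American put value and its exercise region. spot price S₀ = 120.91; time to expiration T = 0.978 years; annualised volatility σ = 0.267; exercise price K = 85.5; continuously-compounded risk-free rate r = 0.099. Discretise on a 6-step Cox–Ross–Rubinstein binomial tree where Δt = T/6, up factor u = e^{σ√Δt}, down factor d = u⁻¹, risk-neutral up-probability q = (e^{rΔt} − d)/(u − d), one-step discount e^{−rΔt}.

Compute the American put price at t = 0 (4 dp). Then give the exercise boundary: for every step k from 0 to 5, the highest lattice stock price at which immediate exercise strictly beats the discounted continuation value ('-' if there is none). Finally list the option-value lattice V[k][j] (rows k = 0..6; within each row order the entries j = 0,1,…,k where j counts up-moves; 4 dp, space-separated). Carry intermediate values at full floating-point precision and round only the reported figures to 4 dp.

Δt=0.16300, u=1.11382, d=0.89781, q=0.54839, disc=e^(-rΔt)=0.98399
k=6 terminal: V=max(K-S,0) → 22.1758 6.9402 0.0000 0.0000 0.0000 0.0000 0.0000
k=5: j=0 S=70.5318 intr=14.9682 cont=13.5996 V=14.9682[EX]; j=1 S=87.5016 intr=0.0000 cont=3.0841 V=3.0841[hold]; j=2 S=108.5542 intr=0.0000 cont=0.0000 V=0.0000[hold]; j=3 S=134.6721 intr=0.0000 cont=0.0000 V=0.0000[hold]; j=4 S=167.0739 intr=0.0000 cont=0.0000 V=0.0000[hold]; j=5 S=207.2715 intr=0.0000 cont=0.0000 V=0.0000[hold]  S*(5)=70.5318
k=4: j=0 S=78.5598 intr=6.9402 cont=8.3158 V=8.3158[hold]; j=1 S=97.4611 intr=0.0000 cont=1.3705 V=1.3705[hold]; j=2 S=120.9100 intr=0.0000 cont=0.0000 V=0.0000[hold]; j=3 S=150.0007 intr=0.0000 cont=0.0000 V=0.0000[hold]; j=4 S=186.0905 intr=0.0000 cont=0.0000 V=0.0000[hold]  S*(4)=-
k=3: j=0 S=87.5016 intr=0.0000 cont=4.4350 V=4.4350[hold]; j=1 S=108.5542 intr=0.0000 cont=0.6090 V=0.6090[hold]; j=2 S=134.6721 intr=0.0000 cont=0.0000 V=0.0000[hold]; j=3 S=167.0739 intr=0.0000 cont=0.0000 V=0.0000[hold]  S*(3)=-
k=2: j=0 S=97.4611 intr=0.0000 cont=2.2995 V=2.2995[hold]; j=1 S=120.9100 intr=0.0000 cont=0.2706 V=0.2706[hold]; j=2 S=150.0007 intr=0.0000 cont=0.0000 V=0.0000[hold]  S*(2)=-
k=1: j=0 S=108.5542 intr=0.0000 cont=1.1679 V=1.1679[hold]; j=1 S=134.6721 intr=0.0000 cont=0.1203 V=0.1203[hold]  S*(1)=-
k=0: j=0 S=120.9100 intr=0.0000 cont=0.5839 V=0.5839[hold]  S*(0)=-

price = 0.5839
boundary = - - - - - 70.5318
tree:
0.5839
1.1679 0.1203
2.2995 0.2706 0.0000
4.4350 0.6090 0.0000 0.0000
8.3158 1.3705 0.0000 0.0000 0.0000
14.9682 3.0841 0.0000 0.0000 0.0000 0.0000
22.1758 6.9402 0.0000 0.0000 0.0000 0.0000 0.0000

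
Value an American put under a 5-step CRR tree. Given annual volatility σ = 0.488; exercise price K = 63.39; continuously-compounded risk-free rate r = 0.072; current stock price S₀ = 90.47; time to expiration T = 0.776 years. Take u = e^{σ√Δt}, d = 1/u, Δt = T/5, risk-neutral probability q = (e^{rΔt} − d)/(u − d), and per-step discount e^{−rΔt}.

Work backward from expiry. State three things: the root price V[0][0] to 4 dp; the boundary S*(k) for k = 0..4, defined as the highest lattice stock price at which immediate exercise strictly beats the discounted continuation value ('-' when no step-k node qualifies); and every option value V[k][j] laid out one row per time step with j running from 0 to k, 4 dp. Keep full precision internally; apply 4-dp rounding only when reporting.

price = 3.1457
boundary = - - - - 41.9308
tree:
3.1457
5.3228 0.8713
8.7990 1.6982 0.0000
14.0797 3.3096 0.0000 0.0000
21.4592 6.4502 0.0000 0.0000 0.0000
28.7929 12.5711 0.0000 0.0000 0.0000 0.0000

Δt=0.15520, u=1.21197, d=0.82510, q=0.48113, disc=e^(-rΔt)=0.98889
k=5 terminal: V=max(K-S,0) → 28.7929 12.5711 0.0000 0.0000 0.0000 0.0000
k=4: j=0 S=41.9308 intr=21.4592 cont=20.7548 V=21.4592[EX]; j=1 S=61.5912 intr=1.7988 cont=6.4502 V=6.4502[hold]; j=2 S=90.4700 intr=0.0000 cont=0.0000 V=0.0000[hold]; j=3 S=132.8895 intr=0.0000 cont=0.0000 V=0.0000[hold]; j=4 S=195.1985 intr=0.0000 cont=0.0000 V=0.0000[hold]  S*(4)=41.9308
k=3: j=0 S=50.8189 intr=12.5711 cont=14.0797 V=14.0797[hold]; j=1 S=74.6469 intr=0.0000 cont=3.3096 V=3.3096[hold]; j=2 S=109.6472 intr=0.0000 cont=0.0000 V=0.0000[hold]; j=3 S=161.0585 intr=0.0000 cont=0.0000 V=0.0000[hold]  S*(3)=-
k=2: j=0 S=61.5912 intr=1.7988 cont=8.7990 V=8.7990[hold]; j=1 S=90.4700 intr=0.0000 cont=1.6982 V=1.6982[hold]; j=2 S=132.8895 intr=0.0000 cont=0.0000 V=0.0000[hold]  S*(2)=-
k=1: j=0 S=74.6469 intr=0.0000 cont=5.3228 V=5.3228[hold]; j=1 S=109.6472 intr=0.0000 cont=0.8713 V=0.8713[hold]  S*(1)=-
k=0: j=0 S=90.4700 intr=0.0000 cont=3.1457 V=3.1457[hold]  S*(0)=-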